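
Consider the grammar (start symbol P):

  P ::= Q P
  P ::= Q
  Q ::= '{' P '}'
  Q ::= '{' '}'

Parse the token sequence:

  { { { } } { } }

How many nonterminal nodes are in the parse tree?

[P [Q { [P [Q { [P [Q { }]] }] [P [Q { }]]] }]]

8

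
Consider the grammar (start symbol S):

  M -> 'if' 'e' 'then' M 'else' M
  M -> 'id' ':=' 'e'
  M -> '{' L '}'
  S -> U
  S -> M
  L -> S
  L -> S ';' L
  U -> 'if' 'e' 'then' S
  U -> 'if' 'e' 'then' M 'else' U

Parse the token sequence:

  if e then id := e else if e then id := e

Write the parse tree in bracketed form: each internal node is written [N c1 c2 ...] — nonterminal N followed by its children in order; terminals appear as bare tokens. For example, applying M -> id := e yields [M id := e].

[S [U if e then [M id := e] else [U if e then [S [M id := e]]]]]

S
U
if e then M else U
if e then id := e else U
if e then id := e else if e then S
if e then id := e else if e then M
if e then id := e else if e then id := e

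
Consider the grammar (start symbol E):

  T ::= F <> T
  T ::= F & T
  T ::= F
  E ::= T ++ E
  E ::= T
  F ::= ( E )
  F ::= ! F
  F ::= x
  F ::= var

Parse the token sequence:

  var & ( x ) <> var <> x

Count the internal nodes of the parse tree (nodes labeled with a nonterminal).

12

[E [T [F var] & [T [F ( [E [T [F x]]] )] <> [T [F var] <> [T [F x]]]]]]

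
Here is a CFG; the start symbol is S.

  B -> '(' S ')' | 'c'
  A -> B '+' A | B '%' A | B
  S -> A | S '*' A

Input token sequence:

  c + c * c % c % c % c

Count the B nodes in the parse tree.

[S [S [A [B c] + [A [B c]]]] * [A [B c] % [A [B c] % [A [B c] % [A [B c]]]]]]

6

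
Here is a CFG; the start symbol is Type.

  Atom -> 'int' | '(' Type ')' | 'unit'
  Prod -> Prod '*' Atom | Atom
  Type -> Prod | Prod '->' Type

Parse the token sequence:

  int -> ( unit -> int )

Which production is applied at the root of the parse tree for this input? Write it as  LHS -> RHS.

[Type [Prod [Atom int]] -> [Type [Prod [Atom ( [Type [Prod [Atom unit]] -> [Type [Prod [Atom int]]]] )]]]]

Type -> Prod '->' Type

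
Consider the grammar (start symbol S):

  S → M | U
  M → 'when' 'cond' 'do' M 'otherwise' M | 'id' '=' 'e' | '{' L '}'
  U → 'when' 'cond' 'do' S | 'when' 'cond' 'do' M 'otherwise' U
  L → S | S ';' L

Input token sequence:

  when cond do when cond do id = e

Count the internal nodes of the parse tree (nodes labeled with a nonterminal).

6

[S [U when cond do [S [U when cond do [S [M id = e]]]]]]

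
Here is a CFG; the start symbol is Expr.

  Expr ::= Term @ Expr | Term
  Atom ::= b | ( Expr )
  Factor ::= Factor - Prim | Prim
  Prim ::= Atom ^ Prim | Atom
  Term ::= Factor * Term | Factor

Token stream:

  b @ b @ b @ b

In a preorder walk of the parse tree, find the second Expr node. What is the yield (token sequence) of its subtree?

b @ b @ b

[Expr [Term [Factor [Prim [Atom b]]]] @ [Expr [Term [Factor [Prim [Atom b]]]] @ [Expr [Term [Factor [Prim [Atom b]]]] @ [Expr [Term [Factor [Prim [Atom b]]]]]]]]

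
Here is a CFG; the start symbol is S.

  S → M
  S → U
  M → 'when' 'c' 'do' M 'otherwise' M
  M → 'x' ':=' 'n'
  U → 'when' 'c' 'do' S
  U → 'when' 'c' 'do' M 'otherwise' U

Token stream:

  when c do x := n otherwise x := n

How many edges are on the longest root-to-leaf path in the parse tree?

3

[S [M when c do [M x := n] otherwise [M x := n]]]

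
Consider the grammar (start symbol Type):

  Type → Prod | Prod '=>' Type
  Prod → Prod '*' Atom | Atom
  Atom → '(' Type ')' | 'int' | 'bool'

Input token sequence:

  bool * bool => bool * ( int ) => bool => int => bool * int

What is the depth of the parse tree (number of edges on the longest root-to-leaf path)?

[Type [Prod [Prod [Atom bool]] * [Atom bool]] => [Type [Prod [Prod [Atom bool]] * [Atom ( [Type [Prod [Atom int]]] )]] => [Type [Prod [Atom bool]] => [Type [Prod [Atom int]] => [Type [Prod [Prod [Atom bool]] * [Atom int]]]]]]]

8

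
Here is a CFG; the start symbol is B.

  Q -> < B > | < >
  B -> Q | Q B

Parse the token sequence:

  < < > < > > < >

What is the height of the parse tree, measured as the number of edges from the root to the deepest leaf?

[B [Q < [B [Q < >] [B [Q < >]]] >] [B [Q < >]]]

5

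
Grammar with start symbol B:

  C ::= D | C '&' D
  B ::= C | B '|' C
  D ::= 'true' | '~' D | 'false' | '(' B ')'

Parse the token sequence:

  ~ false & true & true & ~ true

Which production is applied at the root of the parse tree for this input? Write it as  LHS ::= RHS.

B ::= C

[B [C [C [C [C [D ~ [D false]]] & [D true]] & [D true]] & [D ~ [D true]]]]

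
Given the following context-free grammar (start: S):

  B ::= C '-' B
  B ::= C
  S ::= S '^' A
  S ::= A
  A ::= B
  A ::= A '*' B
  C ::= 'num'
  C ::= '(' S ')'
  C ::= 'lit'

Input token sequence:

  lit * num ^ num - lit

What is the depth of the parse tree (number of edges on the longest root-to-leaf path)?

[S [S [A [A [B [C lit]]] * [B [C num]]]] ^ [A [B [C num] - [B [C lit]]]]]

6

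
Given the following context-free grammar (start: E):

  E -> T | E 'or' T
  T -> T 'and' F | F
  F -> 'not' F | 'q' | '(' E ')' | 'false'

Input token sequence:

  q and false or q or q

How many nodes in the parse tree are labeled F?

4

[E [E [E [T [T [F q]] and [F false]]] or [T [F q]]] or [T [F q]]]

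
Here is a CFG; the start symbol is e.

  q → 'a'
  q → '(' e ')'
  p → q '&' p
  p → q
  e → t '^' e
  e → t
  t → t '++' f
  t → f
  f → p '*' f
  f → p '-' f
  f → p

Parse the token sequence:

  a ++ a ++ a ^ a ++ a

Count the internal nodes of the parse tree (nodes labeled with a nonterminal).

22

[e [t [t [t [f [p [q a]]]] ++ [f [p [q a]]]] ++ [f [p [q a]]]] ^ [e [t [t [f [p [q a]]]] ++ [f [p [q a]]]]]]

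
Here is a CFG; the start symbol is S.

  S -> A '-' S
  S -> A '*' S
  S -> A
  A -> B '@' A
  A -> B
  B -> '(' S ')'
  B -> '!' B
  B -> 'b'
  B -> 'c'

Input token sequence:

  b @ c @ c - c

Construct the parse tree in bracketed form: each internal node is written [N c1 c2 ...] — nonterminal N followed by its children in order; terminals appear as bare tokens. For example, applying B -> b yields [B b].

S
A - S
B @ A - S
b @ A - S
b @ B @ A - S
b @ c @ A - S
b @ c @ B - S
b @ c @ c - S
b @ c @ c - A
b @ c @ c - B
b @ c @ c - c

[S [A [B b] @ [A [B c] @ [A [B c]]]] - [S [A [B c]]]]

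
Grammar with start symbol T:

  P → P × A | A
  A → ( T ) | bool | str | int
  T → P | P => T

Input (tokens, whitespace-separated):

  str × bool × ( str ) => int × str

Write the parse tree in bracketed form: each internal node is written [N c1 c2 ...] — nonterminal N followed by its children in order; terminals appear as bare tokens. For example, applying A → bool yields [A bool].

[T [P [P [P [A str]] × [A bool]] × [A ( [T [P [A str]]] )]] => [T [P [P [A int]] × [A str]]]]

T
P => T
P × A => T
P × A × A => T
A × A × A => T
str × A × A => T
str × bool × A => T
str × bool × ( T ) => T
str × bool × ( P ) => T
str × bool × ( A ) => T
str × bool × ( str ) => T
str × bool × ( str ) => P
str × bool × ( str ) => P × A
str × bool × ( str ) => A × A
str × bool × ( str ) => int × A
str × bool × ( str ) => int × str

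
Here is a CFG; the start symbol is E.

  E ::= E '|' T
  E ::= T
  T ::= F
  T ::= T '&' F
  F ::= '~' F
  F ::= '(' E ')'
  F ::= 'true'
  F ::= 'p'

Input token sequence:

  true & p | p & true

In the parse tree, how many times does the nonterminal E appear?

[E [E [T [T [F true]] & [F p]]] | [T [T [F p]] & [F true]]]

2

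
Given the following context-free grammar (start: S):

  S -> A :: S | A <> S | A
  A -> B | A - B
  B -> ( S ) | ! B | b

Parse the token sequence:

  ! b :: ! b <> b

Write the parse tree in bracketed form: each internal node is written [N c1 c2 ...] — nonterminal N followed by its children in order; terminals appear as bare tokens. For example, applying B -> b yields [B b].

[S [A [B ! [B b]]] :: [S [A [B ! [B b]]] <> [S [A [B b]]]]]

S
A :: S
B :: S
! B :: S
! b :: S
! b :: A <> S
! b :: B <> S
! b :: ! B <> S
! b :: ! b <> S
! b :: ! b <> A
! b :: ! b <> B
! b :: ! b <> b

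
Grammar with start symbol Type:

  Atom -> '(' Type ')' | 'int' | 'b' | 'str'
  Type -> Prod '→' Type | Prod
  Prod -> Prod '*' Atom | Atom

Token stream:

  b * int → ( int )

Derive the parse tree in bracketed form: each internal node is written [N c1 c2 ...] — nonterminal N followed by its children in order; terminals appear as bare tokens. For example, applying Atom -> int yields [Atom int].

[Type [Prod [Prod [Atom b]] * [Atom int]] → [Type [Prod [Atom ( [Type [Prod [Atom int]]] )]]]]

Type
Prod → Type
Prod * Atom → Type
Atom * Atom → Type
b * Atom → Type
b * int → Type
b * int → Prod
b * int → Atom
b * int → ( Type )
b * int → ( Prod )
b * int → ( Atom )
b * int → ( int )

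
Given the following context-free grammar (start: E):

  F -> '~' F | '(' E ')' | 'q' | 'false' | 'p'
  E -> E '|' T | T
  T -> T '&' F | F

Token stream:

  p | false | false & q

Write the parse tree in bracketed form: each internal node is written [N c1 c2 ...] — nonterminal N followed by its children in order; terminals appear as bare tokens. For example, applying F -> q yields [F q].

[E [E [E [T [F p]]] | [T [F false]]] | [T [T [F false]] & [F q]]]

E
E | T
E | T | T
T | T | T
F | T | T
p | T | T
p | F | T
p | false | T
p | false | T & F
p | false | F & F
p | false | false & F
p | false | false & q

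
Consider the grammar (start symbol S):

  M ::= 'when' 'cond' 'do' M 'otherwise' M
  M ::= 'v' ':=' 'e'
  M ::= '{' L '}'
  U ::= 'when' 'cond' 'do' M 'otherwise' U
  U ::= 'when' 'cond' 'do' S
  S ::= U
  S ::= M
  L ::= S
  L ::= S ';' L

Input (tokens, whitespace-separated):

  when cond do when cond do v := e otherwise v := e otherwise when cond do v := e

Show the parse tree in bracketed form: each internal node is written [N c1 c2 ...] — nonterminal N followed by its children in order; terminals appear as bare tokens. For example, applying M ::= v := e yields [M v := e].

[S [U when cond do [M when cond do [M v := e] otherwise [M v := e]] otherwise [U when cond do [S [M v := e]]]]]

S
U
when cond do M otherwise U
when cond do when cond do M otherwise M otherwise U
when cond do when cond do v := e otherwise M otherwise U
when cond do when cond do v := e otherwise v := e otherwise U
when cond do when cond do v := e otherwise v := e otherwise when cond do S
when cond do when cond do v := e otherwise v := e otherwise when cond do M
when cond do when cond do v := e otherwise v := e otherwise when cond do v := e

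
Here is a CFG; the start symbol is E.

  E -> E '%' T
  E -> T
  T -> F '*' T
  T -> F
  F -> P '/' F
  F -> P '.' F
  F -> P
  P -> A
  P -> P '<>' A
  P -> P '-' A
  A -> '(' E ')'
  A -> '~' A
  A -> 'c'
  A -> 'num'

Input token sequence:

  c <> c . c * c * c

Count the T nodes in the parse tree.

[E [T [F [P [P [A c]] <> [A c]] . [F [P [A c]]]] * [T [F [P [A c]]] * [T [F [P [A c]]]]]]]

3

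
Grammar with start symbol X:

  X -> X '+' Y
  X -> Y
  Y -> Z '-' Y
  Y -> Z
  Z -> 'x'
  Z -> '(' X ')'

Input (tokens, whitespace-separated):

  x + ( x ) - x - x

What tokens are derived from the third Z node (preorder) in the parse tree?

[X [X [Y [Z x]]] + [Y [Z ( [X [Y [Z x]]] )] - [Y [Z x] - [Y [Z x]]]]]

x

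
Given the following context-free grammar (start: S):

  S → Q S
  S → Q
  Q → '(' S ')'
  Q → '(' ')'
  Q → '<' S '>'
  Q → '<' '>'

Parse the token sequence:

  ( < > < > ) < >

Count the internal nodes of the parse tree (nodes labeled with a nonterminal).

8

[S [Q ( [S [Q < >] [S [Q < >]]] )] [S [Q < >]]]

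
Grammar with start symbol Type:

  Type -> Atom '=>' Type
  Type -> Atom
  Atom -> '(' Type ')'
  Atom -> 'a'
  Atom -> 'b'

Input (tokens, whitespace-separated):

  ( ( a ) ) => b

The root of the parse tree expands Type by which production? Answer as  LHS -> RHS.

[Type [Atom ( [Type [Atom ( [Type [Atom a]] )]] )] => [Type [Atom b]]]

Type -> Atom '=>' Type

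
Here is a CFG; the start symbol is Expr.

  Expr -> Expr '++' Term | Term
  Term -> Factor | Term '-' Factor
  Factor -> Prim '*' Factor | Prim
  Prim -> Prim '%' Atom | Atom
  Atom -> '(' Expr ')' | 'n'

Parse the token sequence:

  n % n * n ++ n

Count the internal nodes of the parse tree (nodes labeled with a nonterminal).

15

[Expr [Expr [Term [Factor [Prim [Prim [Atom n]] % [Atom n]] * [Factor [Prim [Atom n]]]]]] ++ [Term [Factor [Prim [Atom n]]]]]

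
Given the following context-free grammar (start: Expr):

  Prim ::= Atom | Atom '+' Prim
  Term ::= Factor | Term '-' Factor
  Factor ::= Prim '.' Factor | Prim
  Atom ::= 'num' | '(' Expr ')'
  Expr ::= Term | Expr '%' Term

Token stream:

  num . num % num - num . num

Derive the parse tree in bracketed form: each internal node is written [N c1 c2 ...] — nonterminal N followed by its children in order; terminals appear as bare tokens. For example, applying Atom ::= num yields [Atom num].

Expr
Expr % Term
Term % Term
Factor % Term
Prim . Factor % Term
Atom . Factor % Term
num . Factor % Term
num . Prim % Term
num . Atom % Term
num . num % Term
num . num % Term - Factor
num . num % Factor - Factor
num . num % Prim - Factor
num . num % Atom - Factor
num . num % num - Factor
num . num % num - Prim . Factor
num . num % num - Atom . Factor
num . num % num - num . Factor
num . num % num - num . Prim
num . num % num - num . Atom
num . num % num - num . num

[Expr [Expr [Term [Factor [Prim [Atom num]] . [Factor [Prim [Atom num]]]]]] % [Term [Term [Factor [Prim [Atom num]]]] - [Factor [Prim [Atom num]] . [Factor [Prim [Atom num]]]]]]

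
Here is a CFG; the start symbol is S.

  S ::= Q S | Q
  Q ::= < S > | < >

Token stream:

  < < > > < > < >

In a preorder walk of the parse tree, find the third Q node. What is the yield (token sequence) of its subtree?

[S [Q < [S [Q < >]] >] [S [Q < >] [S [Q < >]]]]

< >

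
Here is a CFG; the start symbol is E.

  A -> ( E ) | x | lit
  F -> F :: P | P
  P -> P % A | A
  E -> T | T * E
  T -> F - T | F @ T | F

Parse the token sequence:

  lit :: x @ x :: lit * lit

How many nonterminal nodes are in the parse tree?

[E [T [F [F [P [A lit]]] :: [P [A x]]] @ [T [F [F [P [A x]]] :: [P [A lit]]]]] * [E [T [F [P [A lit]]]]]]

20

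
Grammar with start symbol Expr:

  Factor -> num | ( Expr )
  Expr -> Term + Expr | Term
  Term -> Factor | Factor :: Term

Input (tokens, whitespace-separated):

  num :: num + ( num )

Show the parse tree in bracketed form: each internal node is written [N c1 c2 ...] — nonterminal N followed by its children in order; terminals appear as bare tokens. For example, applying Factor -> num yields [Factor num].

[Expr [Term [Factor num] :: [Term [Factor num]]] + [Expr [Term [Factor ( [Expr [Term [Factor num]]] )]]]]

Expr
Term + Expr
Factor :: Term + Expr
num :: Term + Expr
num :: Factor + Expr
num :: num + Expr
num :: num + Term
num :: num + Factor
num :: num + ( Expr )
num :: num + ( Term )
num :: num + ( Factor )
num :: num + ( num )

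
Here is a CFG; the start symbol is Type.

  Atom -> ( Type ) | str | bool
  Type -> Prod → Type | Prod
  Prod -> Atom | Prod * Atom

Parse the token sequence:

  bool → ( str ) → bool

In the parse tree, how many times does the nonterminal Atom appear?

4

[Type [Prod [Atom bool]] → [Type [Prod [Atom ( [Type [Prod [Atom str]]] )]] → [Type [Prod [Atom bool]]]]]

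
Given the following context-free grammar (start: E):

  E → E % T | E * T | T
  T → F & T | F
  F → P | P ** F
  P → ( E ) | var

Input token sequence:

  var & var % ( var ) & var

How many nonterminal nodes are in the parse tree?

18

[E [E [T [F [P var]] & [T [F [P var]]]]] % [T [F [P ( [E [T [F [P var]]]] )]] & [T [F [P var]]]]]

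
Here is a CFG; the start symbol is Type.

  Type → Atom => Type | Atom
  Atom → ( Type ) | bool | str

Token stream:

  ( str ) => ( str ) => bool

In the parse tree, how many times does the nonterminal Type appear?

5

[Type [Atom ( [Type [Atom str]] )] => [Type [Atom ( [Type [Atom str]] )] => [Type [Atom bool]]]]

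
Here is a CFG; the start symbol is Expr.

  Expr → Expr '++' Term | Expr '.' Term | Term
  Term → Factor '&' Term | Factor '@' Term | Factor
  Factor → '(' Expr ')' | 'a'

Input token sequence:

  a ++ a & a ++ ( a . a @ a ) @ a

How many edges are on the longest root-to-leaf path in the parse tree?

7

[Expr [Expr [Expr [Term [Factor a]]] ++ [Term [Factor a] & [Term [Factor a]]]] ++ [Term [Factor ( [Expr [Expr [Term [Factor a]]] . [Term [Factor a] @ [Term [Factor a]]]] )] @ [Term [Factor a]]]]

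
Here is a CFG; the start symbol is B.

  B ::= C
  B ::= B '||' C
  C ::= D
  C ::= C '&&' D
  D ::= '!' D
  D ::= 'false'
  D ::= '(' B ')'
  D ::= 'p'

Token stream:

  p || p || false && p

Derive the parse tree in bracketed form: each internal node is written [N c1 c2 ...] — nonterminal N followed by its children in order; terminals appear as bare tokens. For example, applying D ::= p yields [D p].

[B [B [B [C [D p]]] || [C [D p]]] || [C [C [D false]] && [D p]]]

B
B || C
B || C || C
C || C || C
D || C || C
p || C || C
p || D || C
p || p || C
p || p || C && D
p || p || D && D
p || p || false && D
p || p || false && p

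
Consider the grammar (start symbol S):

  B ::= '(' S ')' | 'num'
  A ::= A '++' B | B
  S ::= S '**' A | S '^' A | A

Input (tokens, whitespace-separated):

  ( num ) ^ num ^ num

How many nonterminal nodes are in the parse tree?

[S [S [S [A [B ( [S [A [B num]]] )]]] ^ [A [B num]]] ^ [A [B num]]]

12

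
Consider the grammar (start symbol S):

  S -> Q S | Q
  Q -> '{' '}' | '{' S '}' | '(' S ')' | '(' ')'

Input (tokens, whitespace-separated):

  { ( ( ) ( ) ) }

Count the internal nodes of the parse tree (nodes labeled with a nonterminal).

[S [Q { [S [Q ( [S [Q ( )] [S [Q ( )]]] )]] }]]

8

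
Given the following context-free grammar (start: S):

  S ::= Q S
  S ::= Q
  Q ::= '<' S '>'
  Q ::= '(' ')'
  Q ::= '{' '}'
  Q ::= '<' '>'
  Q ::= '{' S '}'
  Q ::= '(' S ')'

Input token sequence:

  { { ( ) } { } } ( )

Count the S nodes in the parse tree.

[S [Q { [S [Q { [S [Q ( )]] }] [S [Q { }]]] }] [S [Q ( )]]]

5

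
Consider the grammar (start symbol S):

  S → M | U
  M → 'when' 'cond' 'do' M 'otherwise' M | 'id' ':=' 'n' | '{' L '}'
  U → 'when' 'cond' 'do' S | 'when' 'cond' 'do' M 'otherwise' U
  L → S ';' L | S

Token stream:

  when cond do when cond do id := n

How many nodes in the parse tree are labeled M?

[S [U when cond do [S [U when cond do [S [M id := n]]]]]]

1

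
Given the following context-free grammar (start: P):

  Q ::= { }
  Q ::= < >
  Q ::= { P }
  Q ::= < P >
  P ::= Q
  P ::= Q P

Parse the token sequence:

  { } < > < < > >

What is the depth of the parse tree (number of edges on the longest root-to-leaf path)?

[P [Q { }] [P [Q < >] [P [Q < [P [Q < >]] >]]]]

6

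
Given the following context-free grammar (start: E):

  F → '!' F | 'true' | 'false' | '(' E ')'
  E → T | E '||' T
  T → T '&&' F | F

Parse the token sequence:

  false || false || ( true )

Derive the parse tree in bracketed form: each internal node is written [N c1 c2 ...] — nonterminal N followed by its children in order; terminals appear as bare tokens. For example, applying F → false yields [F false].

[E [E [E [T [F false]]] || [T [F false]]] || [T [F ( [E [T [F true]]] )]]]

E
E || T
E || T || T
T || T || T
F || T || T
false || T || T
false || F || T
false || false || T
false || false || F
false || false || ( E )
false || false || ( T )
false || false || ( F )
false || false || ( true )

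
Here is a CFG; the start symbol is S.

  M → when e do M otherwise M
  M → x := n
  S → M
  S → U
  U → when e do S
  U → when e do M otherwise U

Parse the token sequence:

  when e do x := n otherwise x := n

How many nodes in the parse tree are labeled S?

1

[S [M when e do [M x := n] otherwise [M x := n]]]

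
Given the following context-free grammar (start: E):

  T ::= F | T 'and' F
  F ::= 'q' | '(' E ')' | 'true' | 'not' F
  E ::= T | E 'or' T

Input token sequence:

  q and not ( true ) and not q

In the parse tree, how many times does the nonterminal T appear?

4

[E [T [T [T [F q]] and [F not [F ( [E [T [F true]]] )]]] and [F not [F q]]]]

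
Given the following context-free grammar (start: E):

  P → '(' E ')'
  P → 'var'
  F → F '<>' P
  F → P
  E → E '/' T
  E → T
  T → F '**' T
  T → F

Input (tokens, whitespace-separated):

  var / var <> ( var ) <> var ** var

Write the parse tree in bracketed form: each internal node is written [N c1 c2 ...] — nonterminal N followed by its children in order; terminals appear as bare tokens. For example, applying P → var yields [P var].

[E [E [T [F [P var]]]] / [T [F [F [F [P var]] <> [P ( [E [T [F [P var]]]] )]] <> [P var]] ** [T [F [P var]]]]]

E
E / T
T / T
F / T
P / T
var / T
var / F ** T
var / F <> P ** T
var / F <> P <> P ** T
var / P <> P <> P ** T
var / var <> P <> P ** T
var / var <> ( E ) <> P ** T
var / var <> ( T ) <> P ** T
var / var <> ( F ) <> P ** T
var / var <> ( P ) <> P ** T
var / var <> ( var ) <> P ** T
var / var <> ( var ) <> var ** T
var / var <> ( var ) <> var ** F
var / var <> ( var ) <> var ** P
var / var <> ( var ) <> var ** var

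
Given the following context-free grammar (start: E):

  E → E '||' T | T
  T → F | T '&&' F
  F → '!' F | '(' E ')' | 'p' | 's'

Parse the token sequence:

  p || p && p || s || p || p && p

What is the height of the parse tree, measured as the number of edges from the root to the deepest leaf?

[E [E [E [E [E [T [F p]]] || [T [T [F p]] && [F p]]] || [T [F s]]] || [T [F p]]] || [T [T [F p]] && [F p]]]

7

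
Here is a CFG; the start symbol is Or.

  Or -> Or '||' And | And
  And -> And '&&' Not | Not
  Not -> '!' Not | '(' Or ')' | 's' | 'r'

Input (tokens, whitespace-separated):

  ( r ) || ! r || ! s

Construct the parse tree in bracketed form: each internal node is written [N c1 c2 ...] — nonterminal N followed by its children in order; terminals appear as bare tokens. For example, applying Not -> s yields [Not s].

Or
Or || And
Or || And || And
And || And || And
Not || And || And
( Or ) || And || And
( And ) || And || And
( Not ) || And || And
( r ) || And || And
( r ) || Not || And
( r ) || ! Not || And
( r ) || ! r || And
( r ) || ! r || Not
( r ) || ! r || ! Not
( r ) || ! r || ! s

[Or [Or [Or [And [Not ( [Or [And [Not r]]] )]]] || [And [Not ! [Not r]]]] || [And [Not ! [Not s]]]]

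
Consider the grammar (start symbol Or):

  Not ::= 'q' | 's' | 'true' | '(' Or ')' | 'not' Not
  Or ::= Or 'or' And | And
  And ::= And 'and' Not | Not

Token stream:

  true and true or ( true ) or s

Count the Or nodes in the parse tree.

[Or [Or [Or [And [And [Not true]] and [Not true]]] or [And [Not ( [Or [And [Not true]]] )]]] or [And [Not s]]]

4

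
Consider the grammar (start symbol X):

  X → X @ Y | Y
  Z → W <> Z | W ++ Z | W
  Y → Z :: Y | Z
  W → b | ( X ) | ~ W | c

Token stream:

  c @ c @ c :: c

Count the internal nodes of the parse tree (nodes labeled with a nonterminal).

15

[X [X [X [Y [Z [W c]]]] @ [Y [Z [W c]]]] @ [Y [Z [W c]] :: [Y [Z [W c]]]]]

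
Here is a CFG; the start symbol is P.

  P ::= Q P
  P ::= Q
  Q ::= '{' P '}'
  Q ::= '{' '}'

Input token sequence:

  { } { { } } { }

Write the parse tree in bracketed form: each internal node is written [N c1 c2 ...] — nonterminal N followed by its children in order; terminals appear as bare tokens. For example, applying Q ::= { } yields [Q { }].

P
Q P
{ } P
{ } Q P
{ } { P } P
{ } { Q } P
{ } { { } } P
{ } { { } } Q
{ } { { } } { }

[P [Q { }] [P [Q { [P [Q { }]] }] [P [Q { }]]]]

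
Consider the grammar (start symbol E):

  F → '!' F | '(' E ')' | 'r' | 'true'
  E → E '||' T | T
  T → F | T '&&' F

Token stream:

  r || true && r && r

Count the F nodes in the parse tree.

4

[E [E [T [F r]]] || [T [T [T [F true]] && [F r]] && [F r]]]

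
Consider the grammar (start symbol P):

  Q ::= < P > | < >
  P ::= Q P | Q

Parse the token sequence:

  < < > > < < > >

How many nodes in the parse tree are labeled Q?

[P [Q < [P [Q < >]] >] [P [Q < [P [Q < >]] >]]]

4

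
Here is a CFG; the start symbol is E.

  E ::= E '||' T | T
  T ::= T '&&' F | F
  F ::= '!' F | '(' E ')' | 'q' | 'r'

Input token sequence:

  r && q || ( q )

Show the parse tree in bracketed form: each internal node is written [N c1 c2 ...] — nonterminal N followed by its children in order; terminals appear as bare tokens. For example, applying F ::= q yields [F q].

E
E || T
T || T
T && F || T
F && F || T
r && F || T
r && q || T
r && q || F
r && q || ( E )
r && q || ( T )
r && q || ( F )
r && q || ( q )

[E [E [T [T [F r]] && [F q]]] || [T [F ( [E [T [F q]]] )]]]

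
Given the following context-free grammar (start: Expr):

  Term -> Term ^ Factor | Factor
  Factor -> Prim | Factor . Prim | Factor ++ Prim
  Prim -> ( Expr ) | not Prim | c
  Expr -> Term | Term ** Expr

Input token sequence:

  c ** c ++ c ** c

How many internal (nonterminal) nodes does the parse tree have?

14

[Expr [Term [Factor [Prim c]]] ** [Expr [Term [Factor [Factor [Prim c]] ++ [Prim c]]] ** [Expr [Term [Factor [Prim c]]]]]]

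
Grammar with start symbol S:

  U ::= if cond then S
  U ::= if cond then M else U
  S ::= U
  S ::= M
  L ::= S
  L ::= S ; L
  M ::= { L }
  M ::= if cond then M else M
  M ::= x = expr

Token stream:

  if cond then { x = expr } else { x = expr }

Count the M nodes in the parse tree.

[S [M if cond then [M { [L [S [M x = expr]]] }] else [M { [L [S [M x = expr]]] }]]]

5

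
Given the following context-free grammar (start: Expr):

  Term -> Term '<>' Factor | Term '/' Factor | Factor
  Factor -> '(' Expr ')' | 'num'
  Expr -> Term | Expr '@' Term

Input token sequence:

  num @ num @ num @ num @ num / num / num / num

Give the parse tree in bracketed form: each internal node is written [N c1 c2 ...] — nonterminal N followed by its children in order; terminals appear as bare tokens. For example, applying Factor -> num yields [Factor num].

Expr
Expr @ Term
Expr @ Term @ Term
Expr @ Term @ Term @ Term
Expr @ Term @ Term @ Term @ Term
Term @ Term @ Term @ Term @ Term
Factor @ Term @ Term @ Term @ Term
num @ Term @ Term @ Term @ Term
num @ Factor @ Term @ Term @ Term
num @ num @ Term @ Term @ Term
num @ num @ Factor @ Term @ Term
num @ num @ num @ Term @ Term
num @ num @ num @ Factor @ Term
num @ num @ num @ num @ Term
num @ num @ num @ num @ Term / Factor
num @ num @ num @ num @ Term / Factor / Factor
num @ num @ num @ num @ Term / Factor / Factor / Factor
num @ num @ num @ num @ Factor / Factor / Factor / Factor
num @ num @ num @ num @ num / Factor / Factor / Factor
num @ num @ num @ num @ num / num / Factor / Factor
num @ num @ num @ num @ num / num / num / Factor
num @ num @ num @ num @ num / num / num / num

[Expr [Expr [Expr [Expr [Expr [Term [Factor num]]] @ [Term [Factor num]]] @ [Term [Factor num]]] @ [Term [Factor num]]] @ [Term [Term [Term [Term [Factor num]] / [Factor num]] / [Factor num]] / [Factor num]]]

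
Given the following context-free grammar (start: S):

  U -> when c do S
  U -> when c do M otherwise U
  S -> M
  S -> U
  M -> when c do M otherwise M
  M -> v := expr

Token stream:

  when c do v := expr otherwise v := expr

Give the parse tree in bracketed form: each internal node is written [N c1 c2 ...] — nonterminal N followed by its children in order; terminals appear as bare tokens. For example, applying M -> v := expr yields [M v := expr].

[S [M when c do [M v := expr] otherwise [M v := expr]]]

S
M
when c do M otherwise M
when c do v := expr otherwise M
when c do v := expr otherwise v := expr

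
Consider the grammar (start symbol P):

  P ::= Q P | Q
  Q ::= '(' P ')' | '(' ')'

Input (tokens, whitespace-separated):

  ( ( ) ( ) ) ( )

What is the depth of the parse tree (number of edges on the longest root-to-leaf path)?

5

[P [Q ( [P [Q ( )] [P [Q ( )]]] )] [P [Q ( )]]]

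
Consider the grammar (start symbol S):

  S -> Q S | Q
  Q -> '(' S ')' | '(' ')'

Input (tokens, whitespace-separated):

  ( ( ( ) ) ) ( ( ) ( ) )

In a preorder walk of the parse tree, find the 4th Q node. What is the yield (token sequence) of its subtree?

( ( ) ( ) )

[S [Q ( [S [Q ( [S [Q ( )]] )]] )] [S [Q ( [S [Q ( )] [S [Q ( )]]] )]]]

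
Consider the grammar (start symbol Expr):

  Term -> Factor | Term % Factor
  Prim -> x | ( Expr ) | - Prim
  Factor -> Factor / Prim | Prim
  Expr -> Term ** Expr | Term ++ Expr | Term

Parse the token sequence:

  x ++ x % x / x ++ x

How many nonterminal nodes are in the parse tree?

17

[Expr [Term [Factor [Prim x]]] ++ [Expr [Term [Term [Factor [Prim x]]] % [Factor [Factor [Prim x]] / [Prim x]]] ++ [Expr [Term [Factor [Prim x]]]]]]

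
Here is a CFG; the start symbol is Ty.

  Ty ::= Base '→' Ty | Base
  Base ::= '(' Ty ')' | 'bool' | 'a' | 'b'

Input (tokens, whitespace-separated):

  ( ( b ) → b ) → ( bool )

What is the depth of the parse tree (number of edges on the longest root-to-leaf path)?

[Ty [Base ( [Ty [Base ( [Ty [Base b]] )] → [Ty [Base b]]] )] → [Ty [Base ( [Ty [Base bool]] )]]]

6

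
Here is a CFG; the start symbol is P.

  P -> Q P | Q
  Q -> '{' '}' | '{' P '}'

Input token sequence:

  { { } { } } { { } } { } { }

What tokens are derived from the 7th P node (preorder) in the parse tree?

[P [Q { [P [Q { }] [P [Q { }]]] }] [P [Q { [P [Q { }]] }] [P [Q { }] [P [Q { }]]]]]

{ }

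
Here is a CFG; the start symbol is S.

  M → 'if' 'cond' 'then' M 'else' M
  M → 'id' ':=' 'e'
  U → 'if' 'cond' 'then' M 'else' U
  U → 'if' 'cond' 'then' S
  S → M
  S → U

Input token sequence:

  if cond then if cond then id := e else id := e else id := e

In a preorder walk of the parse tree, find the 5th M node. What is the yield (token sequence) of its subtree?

[S [M if cond then [M if cond then [M id := e] else [M id := e]] else [M id := e]]]

id := e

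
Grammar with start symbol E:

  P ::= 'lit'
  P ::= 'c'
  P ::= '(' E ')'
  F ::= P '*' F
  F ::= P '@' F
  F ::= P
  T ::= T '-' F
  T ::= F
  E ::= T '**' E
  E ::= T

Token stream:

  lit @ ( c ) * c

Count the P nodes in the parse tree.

4

[E [T [F [P lit] @ [F [P ( [E [T [F [P c]]]] )] * [F [P c]]]]]]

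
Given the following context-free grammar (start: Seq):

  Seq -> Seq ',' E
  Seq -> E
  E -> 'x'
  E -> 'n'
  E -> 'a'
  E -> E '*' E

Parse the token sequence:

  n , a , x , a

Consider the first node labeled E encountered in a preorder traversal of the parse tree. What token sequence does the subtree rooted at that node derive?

[Seq [Seq [Seq [Seq [E n]] , [E a]] , [E x]] , [E a]]

n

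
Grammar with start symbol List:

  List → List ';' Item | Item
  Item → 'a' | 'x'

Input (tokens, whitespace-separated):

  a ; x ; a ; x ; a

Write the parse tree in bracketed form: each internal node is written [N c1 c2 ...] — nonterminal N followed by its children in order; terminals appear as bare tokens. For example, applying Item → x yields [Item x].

List
List ; Item
List ; Item ; Item
List ; Item ; Item ; Item
List ; Item ; Item ; Item ; Item
Item ; Item ; Item ; Item ; Item
a ; Item ; Item ; Item ; Item
a ; x ; Item ; Item ; Item
a ; x ; a ; Item ; Item
a ; x ; a ; x ; Item
a ; x ; a ; x ; a

[List [List [List [List [List [Item a]] ; [Item x]] ; [Item a]] ; [Item x]] ; [Item a]]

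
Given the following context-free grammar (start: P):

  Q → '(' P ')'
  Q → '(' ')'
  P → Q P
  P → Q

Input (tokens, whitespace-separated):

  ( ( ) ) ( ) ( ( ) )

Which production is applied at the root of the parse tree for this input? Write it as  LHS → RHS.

P → Q P

[P [Q ( [P [Q ( )]] )] [P [Q ( )] [P [Q ( [P [Q ( )]] )]]]]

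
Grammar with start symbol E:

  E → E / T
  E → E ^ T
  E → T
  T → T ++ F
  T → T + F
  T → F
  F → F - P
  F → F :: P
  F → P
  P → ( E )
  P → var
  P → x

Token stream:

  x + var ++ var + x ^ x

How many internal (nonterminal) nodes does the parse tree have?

17

[E [E [T [T [T [T [F [P x]]] + [F [P var]]] ++ [F [P var]]] + [F [P x]]]] ^ [T [F [P x]]]]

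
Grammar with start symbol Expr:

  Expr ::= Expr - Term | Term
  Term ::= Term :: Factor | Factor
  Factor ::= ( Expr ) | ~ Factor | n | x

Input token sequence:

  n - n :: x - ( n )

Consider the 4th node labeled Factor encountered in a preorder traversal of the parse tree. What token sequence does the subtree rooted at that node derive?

( n )

[Expr [Expr [Expr [Term [Factor n]]] - [Term [Term [Factor n]] :: [Factor x]]] - [Term [Factor ( [Expr [Term [Factor n]]] )]]]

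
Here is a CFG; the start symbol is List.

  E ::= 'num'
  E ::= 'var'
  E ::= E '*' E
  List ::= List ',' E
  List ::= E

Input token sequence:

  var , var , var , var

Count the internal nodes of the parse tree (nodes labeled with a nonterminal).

[List [List [List [List [E var]] , [E var]] , [E var]] , [E var]]

8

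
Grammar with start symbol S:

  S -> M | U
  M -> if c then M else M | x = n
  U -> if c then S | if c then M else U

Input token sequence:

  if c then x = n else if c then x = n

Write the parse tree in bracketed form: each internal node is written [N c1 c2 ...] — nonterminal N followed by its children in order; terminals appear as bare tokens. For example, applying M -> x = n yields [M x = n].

S
U
if c then M else U
if c then x = n else U
if c then x = n else if c then S
if c then x = n else if c then M
if c then x = n else if c then x = n

[S [U if c then [M x = n] else [U if c then [S [M x = n]]]]]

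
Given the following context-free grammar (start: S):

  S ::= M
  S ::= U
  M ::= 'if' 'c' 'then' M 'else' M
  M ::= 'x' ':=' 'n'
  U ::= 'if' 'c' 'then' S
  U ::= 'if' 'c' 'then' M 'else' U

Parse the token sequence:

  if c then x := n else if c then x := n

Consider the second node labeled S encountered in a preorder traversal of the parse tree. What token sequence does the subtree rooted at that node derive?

[S [U if c then [M x := n] else [U if c then [S [M x := n]]]]]

x := n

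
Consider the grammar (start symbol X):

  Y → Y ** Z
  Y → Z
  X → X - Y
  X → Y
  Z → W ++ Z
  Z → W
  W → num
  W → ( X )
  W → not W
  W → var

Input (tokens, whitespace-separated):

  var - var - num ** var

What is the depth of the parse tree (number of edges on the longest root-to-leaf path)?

[X [X [X [Y [Z [W var]]]] - [Y [Z [W var]]]] - [Y [Y [Z [W num]]] ** [Z [W var]]]]

6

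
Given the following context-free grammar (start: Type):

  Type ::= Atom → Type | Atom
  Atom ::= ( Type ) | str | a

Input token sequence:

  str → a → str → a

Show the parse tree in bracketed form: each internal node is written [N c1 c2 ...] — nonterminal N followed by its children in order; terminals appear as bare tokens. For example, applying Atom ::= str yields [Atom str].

[Type [Atom str] → [Type [Atom a] → [Type [Atom str] → [Type [Atom a]]]]]

Type
Atom → Type
str → Type
str → Atom → Type
str → a → Type
str → a → Atom → Type
str → a → str → Type
str → a → str → Atom
str → a → str → a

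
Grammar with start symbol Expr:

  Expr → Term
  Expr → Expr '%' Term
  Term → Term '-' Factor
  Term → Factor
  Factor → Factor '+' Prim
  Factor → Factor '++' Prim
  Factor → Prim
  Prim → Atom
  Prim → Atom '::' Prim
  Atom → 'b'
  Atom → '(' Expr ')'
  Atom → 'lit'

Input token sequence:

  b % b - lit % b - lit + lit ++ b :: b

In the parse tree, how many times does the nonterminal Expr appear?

3

[Expr [Expr [Expr [Term [Factor [Prim [Atom b]]]]] % [Term [Term [Factor [Prim [Atom b]]]] - [Factor [Prim [Atom lit]]]]] % [Term [Term [Factor [Prim [Atom b]]]] - [Factor [Factor [Factor [Prim [Atom lit]]] + [Prim [Atom lit]]] ++ [Prim [Atom b] :: [Prim [Atom b]]]]]]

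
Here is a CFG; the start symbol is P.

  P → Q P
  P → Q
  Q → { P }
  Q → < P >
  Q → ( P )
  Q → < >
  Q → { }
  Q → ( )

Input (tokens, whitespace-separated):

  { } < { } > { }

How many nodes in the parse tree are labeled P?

[P [Q { }] [P [Q < [P [Q { }]] >] [P [Q { }]]]]

4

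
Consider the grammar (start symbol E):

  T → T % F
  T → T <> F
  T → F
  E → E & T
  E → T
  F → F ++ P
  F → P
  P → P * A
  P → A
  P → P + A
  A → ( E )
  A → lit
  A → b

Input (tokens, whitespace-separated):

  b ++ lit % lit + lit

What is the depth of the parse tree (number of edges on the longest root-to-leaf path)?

7

[E [T [T [F [F [P [A b]]] ++ [P [A lit]]]] % [F [P [P [A lit]] + [A lit]]]]]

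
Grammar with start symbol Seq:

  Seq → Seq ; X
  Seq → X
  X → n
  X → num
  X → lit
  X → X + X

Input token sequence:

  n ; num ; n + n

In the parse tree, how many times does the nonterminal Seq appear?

3

[Seq [Seq [Seq [X n]] ; [X num]] ; [X [X n] + [X n]]]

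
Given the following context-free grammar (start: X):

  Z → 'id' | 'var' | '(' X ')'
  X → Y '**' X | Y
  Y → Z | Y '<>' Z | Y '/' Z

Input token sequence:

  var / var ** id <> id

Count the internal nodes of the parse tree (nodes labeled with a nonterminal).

10

[X [Y [Y [Z var]] / [Z var]] ** [X [Y [Y [Z id]] <> [Z id]]]]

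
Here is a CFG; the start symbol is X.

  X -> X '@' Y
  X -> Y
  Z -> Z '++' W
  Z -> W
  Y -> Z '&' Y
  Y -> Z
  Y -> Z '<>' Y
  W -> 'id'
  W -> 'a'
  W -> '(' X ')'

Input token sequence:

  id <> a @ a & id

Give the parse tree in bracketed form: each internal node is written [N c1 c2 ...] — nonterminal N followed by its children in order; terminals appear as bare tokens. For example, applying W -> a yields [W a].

X
X @ Y
Y @ Y
Z <> Y @ Y
W <> Y @ Y
id <> Y @ Y
id <> Z @ Y
id <> W @ Y
id <> a @ Y
id <> a @ Z & Y
id <> a @ W & Y
id <> a @ a & Y
id <> a @ a & Z
id <> a @ a & W
id <> a @ a & id

[X [X [Y [Z [W id]] <> [Y [Z [W a]]]]] @ [Y [Z [W a]] & [Y [Z [W id]]]]]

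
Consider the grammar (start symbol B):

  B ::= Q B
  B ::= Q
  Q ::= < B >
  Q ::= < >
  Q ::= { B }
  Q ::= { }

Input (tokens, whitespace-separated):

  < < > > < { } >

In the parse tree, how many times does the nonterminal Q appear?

4

[B [Q < [B [Q < >]] >] [B [Q < [B [Q { }]] >]]]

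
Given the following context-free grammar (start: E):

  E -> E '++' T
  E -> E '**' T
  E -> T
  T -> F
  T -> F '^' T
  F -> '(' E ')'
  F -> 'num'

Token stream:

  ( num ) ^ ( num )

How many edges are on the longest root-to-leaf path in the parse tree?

7

[E [T [F ( [E [T [F num]]] )] ^ [T [F ( [E [T [F num]]] )]]]]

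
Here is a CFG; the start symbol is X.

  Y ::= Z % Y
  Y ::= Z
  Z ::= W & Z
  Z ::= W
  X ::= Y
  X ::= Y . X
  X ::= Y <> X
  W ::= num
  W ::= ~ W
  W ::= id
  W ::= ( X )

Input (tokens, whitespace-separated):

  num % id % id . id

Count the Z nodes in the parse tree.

4

[X [Y [Z [W num]] % [Y [Z [W id]] % [Y [Z [W id]]]]] . [X [Y [Z [W id]]]]]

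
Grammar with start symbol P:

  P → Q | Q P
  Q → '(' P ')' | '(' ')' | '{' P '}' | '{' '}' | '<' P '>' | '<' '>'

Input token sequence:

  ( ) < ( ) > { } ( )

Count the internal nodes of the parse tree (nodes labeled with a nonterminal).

10

[P [Q ( )] [P [Q < [P [Q ( )]] >] [P [Q { }] [P [Q ( )]]]]]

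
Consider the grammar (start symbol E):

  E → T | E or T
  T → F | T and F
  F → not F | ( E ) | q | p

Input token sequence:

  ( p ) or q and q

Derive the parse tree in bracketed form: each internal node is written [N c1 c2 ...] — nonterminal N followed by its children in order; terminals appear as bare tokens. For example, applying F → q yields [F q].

[E [E [T [F ( [E [T [F p]]] )]]] or [T [T [F q]] and [F q]]]

E
E or T
T or T
F or T
( E ) or T
( T ) or T
( F ) or T
( p ) or T
( p ) or T and F
( p ) or F and F
( p ) or q and F
( p ) or q and q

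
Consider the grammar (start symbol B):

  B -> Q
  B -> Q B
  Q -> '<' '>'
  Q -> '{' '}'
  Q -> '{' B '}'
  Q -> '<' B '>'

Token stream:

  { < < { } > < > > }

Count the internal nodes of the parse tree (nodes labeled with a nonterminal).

[B [Q { [B [Q < [B [Q < [B [Q { }]] >] [B [Q < >]]] >]] }]]

10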